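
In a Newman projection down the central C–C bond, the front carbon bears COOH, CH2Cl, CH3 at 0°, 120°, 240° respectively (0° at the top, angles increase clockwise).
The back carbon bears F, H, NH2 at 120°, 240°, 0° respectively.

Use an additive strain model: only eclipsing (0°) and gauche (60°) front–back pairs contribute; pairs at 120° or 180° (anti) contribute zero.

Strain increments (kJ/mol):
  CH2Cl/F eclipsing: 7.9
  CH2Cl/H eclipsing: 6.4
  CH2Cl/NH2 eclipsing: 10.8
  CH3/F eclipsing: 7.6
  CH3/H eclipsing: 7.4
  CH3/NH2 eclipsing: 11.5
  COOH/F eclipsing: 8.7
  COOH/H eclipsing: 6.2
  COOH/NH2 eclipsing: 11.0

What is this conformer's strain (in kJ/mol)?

This conformer (eclipsed): COOH(0°)/NH2(0°) eclipsed 11.0; CH2Cl(120°)/F(120°) eclipsed 7.9; CH3(240°)/H(240°) eclipsed 7.4 → 26.3 kJ/mol.

26.3 kJ/mol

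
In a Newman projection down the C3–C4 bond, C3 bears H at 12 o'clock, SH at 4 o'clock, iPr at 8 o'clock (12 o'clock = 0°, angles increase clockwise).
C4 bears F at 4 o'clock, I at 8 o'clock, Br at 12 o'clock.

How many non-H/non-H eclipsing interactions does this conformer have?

2

Non-H eclipsing pairs: SH(120°)/F(120°); iPr(240°)/I(240°) — 2 interactions.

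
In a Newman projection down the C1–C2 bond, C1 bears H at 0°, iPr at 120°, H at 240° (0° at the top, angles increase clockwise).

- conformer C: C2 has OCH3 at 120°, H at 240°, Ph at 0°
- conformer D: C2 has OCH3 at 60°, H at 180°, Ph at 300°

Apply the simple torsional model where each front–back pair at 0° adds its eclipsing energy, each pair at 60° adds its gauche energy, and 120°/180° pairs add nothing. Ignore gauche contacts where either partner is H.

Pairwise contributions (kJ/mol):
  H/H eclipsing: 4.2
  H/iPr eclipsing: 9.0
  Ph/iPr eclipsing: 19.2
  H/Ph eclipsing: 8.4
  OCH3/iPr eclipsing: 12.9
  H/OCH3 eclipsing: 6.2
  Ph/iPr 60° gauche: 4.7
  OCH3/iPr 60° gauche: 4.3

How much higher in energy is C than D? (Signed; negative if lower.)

+21.2 kJ/mol

C (eclipsed): H–Ph eclipsed, iPr–OCH3 eclipsed, H–H eclipsed; 8.4 + 12.9 + 4.2 = 25.5 kJ/mol.
D (staggered): iPr–OCH3 gauche; 4.3 = 4.3 kJ/mol.
E(C) − E(D) = 25.5 − 4.3 = +21.2 kJ/mol.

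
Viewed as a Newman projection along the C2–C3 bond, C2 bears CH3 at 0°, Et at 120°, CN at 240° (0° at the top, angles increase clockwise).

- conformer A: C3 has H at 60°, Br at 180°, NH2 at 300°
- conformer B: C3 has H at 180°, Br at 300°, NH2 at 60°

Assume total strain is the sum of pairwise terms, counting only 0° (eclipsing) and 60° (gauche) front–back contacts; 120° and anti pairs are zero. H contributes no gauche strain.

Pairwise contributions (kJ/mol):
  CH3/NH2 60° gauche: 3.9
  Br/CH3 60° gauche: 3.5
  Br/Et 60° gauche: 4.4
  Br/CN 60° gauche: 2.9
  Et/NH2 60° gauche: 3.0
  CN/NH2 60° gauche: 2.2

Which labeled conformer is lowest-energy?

B

A (staggered): CH3–NH2 gauche, Et–Br gauche, CN–Br gauche, CN–NH2 gauche; 3.9 + 4.4 + 2.9 + 2.2 = 13.4 kJ/mol.
B (staggered): CH3–Br gauche, CH3–NH2 gauche, Et–NH2 gauche, CN–Br gauche; 3.5 + 3.9 + 3.0 + 2.9 = 13.3 kJ/mol.
B has the lowest total (13.3 kJ/mol).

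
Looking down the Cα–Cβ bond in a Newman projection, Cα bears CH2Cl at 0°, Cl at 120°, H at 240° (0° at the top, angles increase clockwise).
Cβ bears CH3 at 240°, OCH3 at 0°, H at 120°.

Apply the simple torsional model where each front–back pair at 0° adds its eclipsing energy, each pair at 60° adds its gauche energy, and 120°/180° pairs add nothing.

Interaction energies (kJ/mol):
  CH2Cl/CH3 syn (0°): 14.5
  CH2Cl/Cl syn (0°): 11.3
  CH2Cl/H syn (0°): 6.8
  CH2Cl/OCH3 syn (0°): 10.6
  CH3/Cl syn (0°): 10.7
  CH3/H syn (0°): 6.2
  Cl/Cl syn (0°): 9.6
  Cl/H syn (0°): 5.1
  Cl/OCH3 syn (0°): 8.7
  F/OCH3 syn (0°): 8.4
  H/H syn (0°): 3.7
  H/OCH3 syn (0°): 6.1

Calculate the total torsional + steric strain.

This conformer (eclipsed): CH2Cl(0°)/OCH3(0°) eclipsed 10.6; Cl(120°)/H(120°) eclipsed 5.1; H(240°)/CH3(240°) eclipsed 6.2 → 21.9 kJ/mol.

21.9 kJ/mol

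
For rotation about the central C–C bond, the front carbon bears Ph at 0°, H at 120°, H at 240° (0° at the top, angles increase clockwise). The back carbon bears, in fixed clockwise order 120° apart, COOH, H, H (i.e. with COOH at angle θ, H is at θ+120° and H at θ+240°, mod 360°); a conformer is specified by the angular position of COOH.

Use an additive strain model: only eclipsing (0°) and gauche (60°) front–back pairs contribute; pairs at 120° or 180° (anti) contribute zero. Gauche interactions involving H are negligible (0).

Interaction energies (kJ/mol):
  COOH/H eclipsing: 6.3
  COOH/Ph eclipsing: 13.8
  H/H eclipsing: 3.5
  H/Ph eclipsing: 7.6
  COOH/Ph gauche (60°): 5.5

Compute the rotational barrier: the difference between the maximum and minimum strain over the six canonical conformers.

COOH at 0° (eclipsed): Ph–COOH eclipsed, H–H eclipsed, H–H eclipsed; 13.8 + 3.5 + 3.5 = 20.8 kJ/mol.
COOH at 60° (staggered): Ph–COOH gauche; 5.5 = 5.5 kJ/mol.
COOH at 120° (eclipsed): Ph–H eclipsed, H–COOH eclipsed, H–H eclipsed; 7.6 + 6.3 + 3.5 = 17.4 kJ/mol.
COOH at 180° (staggered): no non-H gauche contacts → 0.0 kJ/mol.
COOH at 240° (eclipsed): Ph–H eclipsed, H–H eclipsed, H–COOH eclipsed; 7.6 + 3.5 + 6.3 = 17.4 kJ/mol.
COOH at 300° (staggered): Ph–COOH gauche; 5.5 = 5.5 kJ/mol.
Max at 0° (20.8 kJ/mol), min at 180° (0.0 kJ/mol); barrier = 20.8 kJ/mol.

20.8 kJ/mol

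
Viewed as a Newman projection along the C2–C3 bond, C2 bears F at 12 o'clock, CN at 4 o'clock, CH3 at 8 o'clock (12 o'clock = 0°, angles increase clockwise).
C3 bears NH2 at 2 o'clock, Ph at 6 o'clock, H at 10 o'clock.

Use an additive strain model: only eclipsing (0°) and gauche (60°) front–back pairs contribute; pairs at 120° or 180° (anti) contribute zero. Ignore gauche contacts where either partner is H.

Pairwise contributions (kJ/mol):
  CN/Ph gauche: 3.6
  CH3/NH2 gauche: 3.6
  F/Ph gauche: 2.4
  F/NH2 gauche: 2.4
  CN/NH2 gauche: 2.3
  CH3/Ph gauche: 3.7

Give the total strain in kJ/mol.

This conformer (staggered): F–NH2 gauche, CN–NH2 gauche, CN–Ph gauche, CH3–Ph gauche; 2.4 + 2.3 + 3.6 + 3.7 = 12.0 kJ/mol.

12.0 kJ/mol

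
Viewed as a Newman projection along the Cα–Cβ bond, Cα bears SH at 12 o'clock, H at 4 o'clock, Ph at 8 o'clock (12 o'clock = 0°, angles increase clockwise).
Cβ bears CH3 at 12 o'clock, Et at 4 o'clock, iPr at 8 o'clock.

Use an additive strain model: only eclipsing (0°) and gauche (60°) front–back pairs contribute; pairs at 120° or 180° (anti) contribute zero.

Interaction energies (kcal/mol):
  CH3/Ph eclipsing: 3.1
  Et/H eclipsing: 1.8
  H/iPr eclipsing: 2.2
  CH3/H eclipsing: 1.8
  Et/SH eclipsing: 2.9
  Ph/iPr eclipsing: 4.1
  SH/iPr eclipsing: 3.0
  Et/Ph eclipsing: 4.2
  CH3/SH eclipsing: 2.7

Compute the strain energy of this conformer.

8.6 kcal/mol

This conformer (eclipsed): SH(0°)/CH3(0°) eclipsed 2.7; H(120°)/Et(120°) eclipsed 1.8; Ph(240°)/iPr(240°) eclipsed 4.1 → 8.6 kcal/mol.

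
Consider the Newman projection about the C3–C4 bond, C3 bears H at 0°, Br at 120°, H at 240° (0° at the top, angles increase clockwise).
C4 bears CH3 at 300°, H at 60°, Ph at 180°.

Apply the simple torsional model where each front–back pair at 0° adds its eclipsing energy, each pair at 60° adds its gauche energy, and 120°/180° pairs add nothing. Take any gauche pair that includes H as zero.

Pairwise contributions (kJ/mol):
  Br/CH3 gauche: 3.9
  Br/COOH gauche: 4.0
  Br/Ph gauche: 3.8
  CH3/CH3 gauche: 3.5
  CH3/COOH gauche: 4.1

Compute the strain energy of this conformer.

3.8 kJ/mol

This conformer (staggered): Br(120°)/Ph(180°) gauche 3.8 → 3.8 kJ/mol.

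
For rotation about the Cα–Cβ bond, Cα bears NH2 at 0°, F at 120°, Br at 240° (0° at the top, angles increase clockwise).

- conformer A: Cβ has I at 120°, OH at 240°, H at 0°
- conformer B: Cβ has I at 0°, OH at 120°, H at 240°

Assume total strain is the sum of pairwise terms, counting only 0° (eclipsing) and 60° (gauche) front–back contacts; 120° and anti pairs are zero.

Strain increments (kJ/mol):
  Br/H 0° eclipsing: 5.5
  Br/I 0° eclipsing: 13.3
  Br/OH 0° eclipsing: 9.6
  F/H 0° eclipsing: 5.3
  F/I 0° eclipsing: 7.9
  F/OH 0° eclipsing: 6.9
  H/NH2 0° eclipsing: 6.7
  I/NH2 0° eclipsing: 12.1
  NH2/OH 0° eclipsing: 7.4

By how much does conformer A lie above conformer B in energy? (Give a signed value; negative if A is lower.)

A is eclipsed. NH2 at 0° is eclipsed with H at 0° (6.7); F at 120° is eclipsed with I at 120° (7.9); Br at 240° is eclipsed with OH at 240° (9.6). Total 24.2 kJ/mol.
B is eclipsed. NH2 at 0° is eclipsed with I at 0° (12.1); F at 120° is eclipsed with OH at 120° (6.9); Br at 240° is eclipsed with H at 240° (5.5). Total 24.5 kJ/mol.
E(A) − E(B) = 24.2 − 24.5 = -0.3 kJ/mol.

-0.3 kJ/mol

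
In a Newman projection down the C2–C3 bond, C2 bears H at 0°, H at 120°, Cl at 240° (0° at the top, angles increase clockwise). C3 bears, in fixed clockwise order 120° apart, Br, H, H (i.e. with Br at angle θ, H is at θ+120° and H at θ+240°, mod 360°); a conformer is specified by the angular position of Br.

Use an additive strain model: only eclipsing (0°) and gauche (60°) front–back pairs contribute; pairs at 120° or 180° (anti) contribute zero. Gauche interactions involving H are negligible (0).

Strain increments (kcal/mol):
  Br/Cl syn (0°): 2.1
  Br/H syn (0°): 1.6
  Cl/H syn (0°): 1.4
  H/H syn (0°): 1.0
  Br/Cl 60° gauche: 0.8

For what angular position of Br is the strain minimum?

60°

Br at 0° is eclipsed. H at 0° is eclipsed with Br at 0° (1.6); H at 120° is eclipsed with H at 120° (1.0); Cl at 240° is eclipsed with H at 240° (1.4). Total 4.0 kcal/mol.
Br at 60° (staggered): no non-H gauche contacts → 0.0 kcal/mol.
Br at 120° is eclipsed. H at 0° is eclipsed with H at 0° (1.0); H at 120° is eclipsed with Br at 120° (1.6); Cl at 240° is eclipsed with H at 240° (1.4). Total 4.0 kcal/mol.
Br at 180° is staggered. Cl at 240° is gauche with Br at 180° (0.8). Total 0.8 kcal/mol.
Br at 240° is eclipsed. H at 0° is eclipsed with H at 0° (1.0); H at 120° is eclipsed with H at 120° (1.0); Cl at 240° is eclipsed with Br at 240° (2.1). Total 4.1 kcal/mol.
Br at 300° is staggered. Cl at 240° is gauche with Br at 300° (0.8). Total 0.8 kcal/mol.
The minimum (0.0 kcal/mol) occurs with Br at 60°.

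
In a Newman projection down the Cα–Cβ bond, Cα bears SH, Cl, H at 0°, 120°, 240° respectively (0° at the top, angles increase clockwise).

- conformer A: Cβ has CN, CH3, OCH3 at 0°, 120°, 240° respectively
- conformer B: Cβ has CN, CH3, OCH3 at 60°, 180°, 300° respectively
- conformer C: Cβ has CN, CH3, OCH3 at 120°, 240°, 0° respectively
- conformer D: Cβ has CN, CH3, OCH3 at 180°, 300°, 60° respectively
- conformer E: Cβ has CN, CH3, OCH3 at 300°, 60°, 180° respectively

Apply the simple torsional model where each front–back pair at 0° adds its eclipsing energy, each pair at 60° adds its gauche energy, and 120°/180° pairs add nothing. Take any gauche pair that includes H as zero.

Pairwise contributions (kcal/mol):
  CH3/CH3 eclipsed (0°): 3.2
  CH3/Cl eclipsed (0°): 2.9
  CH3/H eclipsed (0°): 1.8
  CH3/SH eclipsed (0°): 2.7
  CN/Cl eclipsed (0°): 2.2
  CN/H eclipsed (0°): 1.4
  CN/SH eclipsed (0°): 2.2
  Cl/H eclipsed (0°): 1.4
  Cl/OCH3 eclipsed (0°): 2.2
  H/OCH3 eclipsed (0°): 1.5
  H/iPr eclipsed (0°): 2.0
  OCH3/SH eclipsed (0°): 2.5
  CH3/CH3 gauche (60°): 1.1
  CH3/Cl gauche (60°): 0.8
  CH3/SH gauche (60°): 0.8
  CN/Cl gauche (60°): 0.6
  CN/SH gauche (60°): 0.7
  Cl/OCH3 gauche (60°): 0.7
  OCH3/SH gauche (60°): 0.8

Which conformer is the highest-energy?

A

A (eclipsed): SH–CN eclipsed, Cl–CH3 eclipsed, H–OCH3 eclipsed; 2.2 + 2.9 + 1.5 = 6.6 kcal/mol.
B (staggered): SH–CN gauche, SH–OCH3 gauche, Cl–CN gauche, Cl–CH3 gauche; 0.7 + 0.8 + 0.6 + 0.8 = 2.9 kcal/mol.
C (eclipsed): SH–OCH3 eclipsed, Cl–CN eclipsed, H–CH3 eclipsed; 2.5 + 2.2 + 1.8 = 6.5 kcal/mol.
D (staggered): SH–CH3 gauche, SH–OCH3 gauche, Cl–CN gauche, Cl–OCH3 gauche; 0.8 + 0.8 + 0.6 + 0.7 = 2.9 kcal/mol.
E (staggered): SH–CN gauche, SH–CH3 gauche, Cl–CH3 gauche, Cl–OCH3 gauche; 0.7 + 0.8 + 0.8 + 0.7 = 3.0 kcal/mol.
A has the highest total (6.6 kcal/mol).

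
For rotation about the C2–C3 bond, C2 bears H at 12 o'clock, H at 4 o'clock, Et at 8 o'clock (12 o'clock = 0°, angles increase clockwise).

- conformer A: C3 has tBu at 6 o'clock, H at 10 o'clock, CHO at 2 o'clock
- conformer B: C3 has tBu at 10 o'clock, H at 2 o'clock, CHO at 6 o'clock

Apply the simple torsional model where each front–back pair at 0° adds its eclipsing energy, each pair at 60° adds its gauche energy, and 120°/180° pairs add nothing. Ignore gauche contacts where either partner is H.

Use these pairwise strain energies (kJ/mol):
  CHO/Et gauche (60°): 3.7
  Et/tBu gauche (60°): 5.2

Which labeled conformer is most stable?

A (staggered): Et–tBu gauche; 5.2 = 5.2 kJ/mol.
B (staggered): Et–tBu gauche, Et–CHO gauche; 5.2 + 3.7 = 8.9 kJ/mol.
A has the lowest total (5.2 kJ/mol).

A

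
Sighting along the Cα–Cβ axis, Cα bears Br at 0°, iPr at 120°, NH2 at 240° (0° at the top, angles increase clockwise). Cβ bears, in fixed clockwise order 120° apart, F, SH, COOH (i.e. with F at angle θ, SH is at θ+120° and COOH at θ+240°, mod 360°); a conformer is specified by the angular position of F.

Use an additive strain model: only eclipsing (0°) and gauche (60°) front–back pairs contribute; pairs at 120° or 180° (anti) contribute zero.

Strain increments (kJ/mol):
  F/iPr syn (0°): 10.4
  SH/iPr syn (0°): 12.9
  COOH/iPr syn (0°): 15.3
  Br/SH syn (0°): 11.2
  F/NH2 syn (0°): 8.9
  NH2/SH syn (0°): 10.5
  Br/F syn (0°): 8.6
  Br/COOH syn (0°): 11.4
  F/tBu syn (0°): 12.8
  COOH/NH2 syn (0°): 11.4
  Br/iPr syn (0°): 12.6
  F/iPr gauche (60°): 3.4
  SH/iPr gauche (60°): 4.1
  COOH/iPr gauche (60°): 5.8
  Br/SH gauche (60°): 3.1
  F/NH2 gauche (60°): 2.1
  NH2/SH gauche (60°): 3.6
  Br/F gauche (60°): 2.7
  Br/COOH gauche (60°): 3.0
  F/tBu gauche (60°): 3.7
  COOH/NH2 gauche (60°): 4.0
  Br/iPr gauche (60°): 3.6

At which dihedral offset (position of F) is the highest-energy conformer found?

240°

F at 0° (eclipsed): Br–F eclipsed, iPr–SH eclipsed, NH2–COOH eclipsed; 8.6 + 12.9 + 11.4 = 32.9 kJ/mol.
F at 60° (staggered): Br–F gauche, Br–COOH gauche, iPr–F gauche, iPr–SH gauche, NH2–SH gauche, NH2–COOH gauche; 2.7 + 3.0 + 3.4 + 4.1 + 3.6 + 4.0 = 20.8 kJ/mol.
F at 120° (eclipsed): Br–COOH eclipsed, iPr–F eclipsed, NH2–SH eclipsed; 11.4 + 10.4 + 10.5 = 32.3 kJ/mol.
F at 180° (staggered): Br–SH gauche, Br–COOH gauche, iPr–F gauche, iPr–COOH gauche, NH2–F gauche, NH2–SH gauche; 3.1 + 3.0 + 3.4 + 5.8 + 2.1 + 3.6 = 21.0 kJ/mol.
F at 240° (eclipsed): Br–SH eclipsed, iPr–COOH eclipsed, NH2–F eclipsed; 11.2 + 15.3 + 8.9 = 35.4 kJ/mol.
F at 300° (staggered): Br–F gauche, Br–SH gauche, iPr–SH gauche, iPr–COOH gauche, NH2–F gauche, NH2–COOH gauche; 2.7 + 3.1 + 4.1 + 5.8 + 2.1 + 4.0 = 21.8 kJ/mol.
The maximum (35.4 kJ/mol) occurs with F at 240°.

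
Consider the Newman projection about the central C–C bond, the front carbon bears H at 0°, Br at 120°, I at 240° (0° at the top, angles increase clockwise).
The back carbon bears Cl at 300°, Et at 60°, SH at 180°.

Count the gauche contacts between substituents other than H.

Non-H gauche pairs: Br(120°)/Et(60°); Br(120°)/SH(180°); I(240°)/Cl(300°); I(240°)/SH(180°) — 4 interactions.

4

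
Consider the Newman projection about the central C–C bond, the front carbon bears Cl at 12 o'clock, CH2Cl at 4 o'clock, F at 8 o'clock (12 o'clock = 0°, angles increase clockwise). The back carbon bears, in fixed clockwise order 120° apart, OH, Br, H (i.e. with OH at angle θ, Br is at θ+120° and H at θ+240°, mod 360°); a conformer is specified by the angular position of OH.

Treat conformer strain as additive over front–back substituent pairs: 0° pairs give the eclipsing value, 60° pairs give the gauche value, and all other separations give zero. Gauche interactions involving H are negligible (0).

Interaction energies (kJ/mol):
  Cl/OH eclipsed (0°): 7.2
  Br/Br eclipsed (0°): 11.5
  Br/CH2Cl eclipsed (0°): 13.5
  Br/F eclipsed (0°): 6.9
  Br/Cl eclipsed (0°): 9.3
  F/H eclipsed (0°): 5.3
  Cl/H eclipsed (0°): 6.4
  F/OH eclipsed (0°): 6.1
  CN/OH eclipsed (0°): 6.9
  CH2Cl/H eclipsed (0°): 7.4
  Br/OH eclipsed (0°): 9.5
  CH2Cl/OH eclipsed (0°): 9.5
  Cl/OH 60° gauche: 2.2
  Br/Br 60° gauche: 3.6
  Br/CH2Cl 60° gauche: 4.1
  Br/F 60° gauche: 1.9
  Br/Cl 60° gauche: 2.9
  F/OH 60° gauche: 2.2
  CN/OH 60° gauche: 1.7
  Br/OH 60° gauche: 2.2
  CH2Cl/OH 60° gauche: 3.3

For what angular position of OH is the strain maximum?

OH at 0° (eclipsed): Cl(0°)/OH(0°) eclipsed 7.2; CH2Cl(120°)/Br(120°) eclipsed 13.5; F(240°)/H(240°) eclipsed 5.3 → 26.0 kJ/mol.
OH at 60° (staggered): Cl(0°)/OH(60°) gauche 2.2; CH2Cl(120°)/OH(60°) gauche 3.3; CH2Cl(120°)/Br(180°) gauche 4.1; F(240°)/Br(180°) gauche 1.9 → 11.5 kJ/mol.
OH at 120° (eclipsed): Cl(0°)/H(0°) eclipsed 6.4; CH2Cl(120°)/OH(120°) eclipsed 9.5; F(240°)/Br(240°) eclipsed 6.9 → 22.8 kJ/mol.
OH at 180° (staggered): Cl(0°)/Br(300°) gauche 2.9; CH2Cl(120°)/OH(180°) gauche 3.3; F(240°)/OH(180°) gauche 2.2; F(240°)/Br(300°) gauche 1.9 → 10.3 kJ/mol.
OH at 240° (eclipsed): Cl(0°)/Br(0°) eclipsed 9.3; CH2Cl(120°)/H(120°) eclipsed 7.4; F(240°)/OH(240°) eclipsed 6.1 → 22.8 kJ/mol.
OH at 300° (staggered): Cl(0°)/OH(300°) gauche 2.2; Cl(0°)/Br(60°) gauche 2.9; CH2Cl(120°)/Br(60°) gauche 4.1; F(240°)/OH(300°) gauche 2.2 → 11.4 kJ/mol.
The maximum (26.0 kJ/mol) occurs with OH at 0°.

0°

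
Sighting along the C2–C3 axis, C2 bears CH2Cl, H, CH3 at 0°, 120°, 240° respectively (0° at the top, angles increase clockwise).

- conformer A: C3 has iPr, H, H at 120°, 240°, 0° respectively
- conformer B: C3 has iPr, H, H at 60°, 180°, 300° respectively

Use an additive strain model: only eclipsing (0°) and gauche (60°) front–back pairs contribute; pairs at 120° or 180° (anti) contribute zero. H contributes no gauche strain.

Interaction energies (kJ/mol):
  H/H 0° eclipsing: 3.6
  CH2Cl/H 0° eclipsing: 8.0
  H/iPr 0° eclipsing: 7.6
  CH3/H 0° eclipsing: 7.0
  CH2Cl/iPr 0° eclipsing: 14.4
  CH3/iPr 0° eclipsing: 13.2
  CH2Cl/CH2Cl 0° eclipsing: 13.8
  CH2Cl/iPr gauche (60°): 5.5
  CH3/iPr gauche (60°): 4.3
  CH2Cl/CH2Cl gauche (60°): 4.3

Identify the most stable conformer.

A (eclipsed): CH2Cl–H eclipsed, H–iPr eclipsed, CH3–H eclipsed; 8.0 + 7.6 + 7.0 = 22.6 kJ/mol.
B (staggered): CH2Cl–iPr gauche; 5.5 = 5.5 kJ/mol.
B has the lowest total (5.5 kJ/mol).

B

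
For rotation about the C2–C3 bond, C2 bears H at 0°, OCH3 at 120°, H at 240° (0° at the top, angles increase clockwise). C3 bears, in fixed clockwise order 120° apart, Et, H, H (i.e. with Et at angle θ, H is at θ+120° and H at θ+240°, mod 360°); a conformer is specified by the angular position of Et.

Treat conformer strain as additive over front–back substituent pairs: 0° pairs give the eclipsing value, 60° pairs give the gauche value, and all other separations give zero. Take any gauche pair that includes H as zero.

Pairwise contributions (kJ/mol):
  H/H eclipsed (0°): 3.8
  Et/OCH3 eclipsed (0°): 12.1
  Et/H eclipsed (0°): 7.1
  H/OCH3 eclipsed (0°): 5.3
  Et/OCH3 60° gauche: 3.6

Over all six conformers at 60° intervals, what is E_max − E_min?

19.7 kJ/mol

Et at 0° (eclipsed): H(0°)/Et(0°) eclipsed 7.1; OCH3(120°)/H(120°) eclipsed 5.3; H(240°)/H(240°) eclipsed 3.8 → 16.2 kJ/mol.
Et at 60° (staggered): OCH3(120°)/Et(60°) gauche 3.6 → 3.6 kJ/mol.
Et at 120° (eclipsed): H(0°)/H(0°) eclipsed 3.8; OCH3(120°)/Et(120°) eclipsed 12.1; H(240°)/H(240°) eclipsed 3.8 → 19.7 kJ/mol.
Et at 180° (staggered): OCH3(120°)/Et(180°) gauche 3.6 → 3.6 kJ/mol.
Et at 240° (eclipsed): H(0°)/H(0°) eclipsed 3.8; OCH3(120°)/H(120°) eclipsed 5.3; H(240°)/Et(240°) eclipsed 7.1 → 16.2 kJ/mol.
Et at 300° (staggered): no non-H gauche contacts → 0.0 kJ/mol.
Max at 120° (19.7 kJ/mol), min at 300° (0.0 kJ/mol); barrier = 19.7 kJ/mol.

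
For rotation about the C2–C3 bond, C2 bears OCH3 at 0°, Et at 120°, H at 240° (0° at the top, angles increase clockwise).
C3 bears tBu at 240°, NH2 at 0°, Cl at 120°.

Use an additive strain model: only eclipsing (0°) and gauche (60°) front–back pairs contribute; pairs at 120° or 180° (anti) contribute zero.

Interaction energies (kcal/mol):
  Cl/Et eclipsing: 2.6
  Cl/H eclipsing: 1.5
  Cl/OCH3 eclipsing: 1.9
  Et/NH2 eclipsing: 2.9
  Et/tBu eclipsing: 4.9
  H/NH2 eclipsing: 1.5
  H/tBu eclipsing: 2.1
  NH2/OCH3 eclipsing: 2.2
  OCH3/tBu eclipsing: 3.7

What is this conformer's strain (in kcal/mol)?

This conformer (eclipsed): OCH3–NH2 eclipsed, Et–Cl eclipsed, H–tBu eclipsed; 2.2 + 2.6 + 2.1 = 6.9 kcal/mol.

6.9 kcal/mol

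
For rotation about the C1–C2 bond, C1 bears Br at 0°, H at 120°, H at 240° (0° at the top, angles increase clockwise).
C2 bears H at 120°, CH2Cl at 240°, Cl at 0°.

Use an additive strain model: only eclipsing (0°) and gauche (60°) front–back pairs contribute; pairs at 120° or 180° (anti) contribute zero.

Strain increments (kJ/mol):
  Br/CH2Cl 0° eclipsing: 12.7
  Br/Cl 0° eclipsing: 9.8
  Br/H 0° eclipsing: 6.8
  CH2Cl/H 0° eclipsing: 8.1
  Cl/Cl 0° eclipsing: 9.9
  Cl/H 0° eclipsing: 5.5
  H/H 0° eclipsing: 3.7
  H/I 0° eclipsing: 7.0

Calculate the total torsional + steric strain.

This conformer (eclipsed): Br–Cl eclipsed, H–H eclipsed, H–CH2Cl eclipsed; 9.8 + 3.7 + 8.1 = 21.6 kJ/mol.

21.6 kJ/mol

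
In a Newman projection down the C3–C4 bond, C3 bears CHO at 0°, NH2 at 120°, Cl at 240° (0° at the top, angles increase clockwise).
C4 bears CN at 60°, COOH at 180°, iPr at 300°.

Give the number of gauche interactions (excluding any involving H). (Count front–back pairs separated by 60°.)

6

Non-H gauche pairs: CHO(0°)/CN(60°); CHO(0°)/iPr(300°); NH2(120°)/CN(60°); NH2(120°)/COOH(180°); Cl(240°)/COOH(180°); Cl(240°)/iPr(300°) — 6 interactions.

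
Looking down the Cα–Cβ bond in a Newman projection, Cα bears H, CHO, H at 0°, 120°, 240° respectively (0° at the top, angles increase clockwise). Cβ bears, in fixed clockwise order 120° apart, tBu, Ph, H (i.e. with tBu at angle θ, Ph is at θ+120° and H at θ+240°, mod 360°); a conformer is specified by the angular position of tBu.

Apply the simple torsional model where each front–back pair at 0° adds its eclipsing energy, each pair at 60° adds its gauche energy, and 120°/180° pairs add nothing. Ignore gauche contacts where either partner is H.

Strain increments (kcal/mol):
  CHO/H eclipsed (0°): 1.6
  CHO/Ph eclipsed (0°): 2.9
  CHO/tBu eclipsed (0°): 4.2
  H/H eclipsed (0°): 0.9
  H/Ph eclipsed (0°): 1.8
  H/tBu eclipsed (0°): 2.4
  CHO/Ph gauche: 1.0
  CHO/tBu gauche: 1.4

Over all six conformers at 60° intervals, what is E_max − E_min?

5.9 kcal/mol

tBu at 0° is eclipsed. H at 0° is eclipsed with tBu at 0° (2.4); CHO at 120° is eclipsed with Ph at 120° (2.9); H at 240° is eclipsed with H at 240° (0.9). Total 6.2 kcal/mol.
tBu at 60° is staggered. CHO at 120° is gauche with tBu at 60° (1.4); CHO at 120° is gauche with Ph at 180° (1.0). Total 2.4 kcal/mol.
tBu at 120° is eclipsed. H at 0° is eclipsed with H at 0° (0.9); CHO at 120° is eclipsed with tBu at 120° (4.2); H at 240° is eclipsed with Ph at 240° (1.8). Total 6.9 kcal/mol.
tBu at 180° is staggered. CHO at 120° is gauche with tBu at 180° (1.4). Total 1.4 kcal/mol.
tBu at 240° is eclipsed. H at 0° is eclipsed with Ph at 0° (1.8); CHO at 120° is eclipsed with H at 120° (1.6); H at 240° is eclipsed with tBu at 240° (2.4). Total 5.8 kcal/mol.
tBu at 300° is staggered. CHO at 120° is gauche with Ph at 60° (1.0). Total 1.0 kcal/mol.
Max at 120° (6.9 kcal/mol), min at 300° (1.0 kcal/mol); barrier = 5.9 kcal/mol.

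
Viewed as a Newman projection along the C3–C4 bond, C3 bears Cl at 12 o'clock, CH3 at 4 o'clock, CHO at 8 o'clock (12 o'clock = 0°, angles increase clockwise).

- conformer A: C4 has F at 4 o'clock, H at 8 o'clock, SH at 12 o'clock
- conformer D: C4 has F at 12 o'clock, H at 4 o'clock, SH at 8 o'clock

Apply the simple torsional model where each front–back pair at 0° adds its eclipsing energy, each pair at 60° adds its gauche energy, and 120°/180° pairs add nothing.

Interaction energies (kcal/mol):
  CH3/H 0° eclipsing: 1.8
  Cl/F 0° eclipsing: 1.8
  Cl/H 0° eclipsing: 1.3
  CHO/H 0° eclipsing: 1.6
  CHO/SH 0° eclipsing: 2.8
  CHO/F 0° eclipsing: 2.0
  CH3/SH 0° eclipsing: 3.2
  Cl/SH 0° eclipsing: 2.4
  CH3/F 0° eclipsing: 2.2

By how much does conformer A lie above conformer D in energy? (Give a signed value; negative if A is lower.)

-0.2 kcal/mol

A is eclipsed. Cl at 0° is eclipsed with SH at 0° (2.4); CH3 at 120° is eclipsed with F at 120° (2.2); CHO at 240° is eclipsed with H at 240° (1.6). Total 6.2 kcal/mol.
D is eclipsed. Cl at 0° is eclipsed with F at 0° (1.8); CH3 at 120° is eclipsed with H at 120° (1.8); CHO at 240° is eclipsed with SH at 240° (2.8). Total 6.4 kcal/mol.
E(A) − E(D) = 6.2 − 6.4 = -0.2 kcal/mol.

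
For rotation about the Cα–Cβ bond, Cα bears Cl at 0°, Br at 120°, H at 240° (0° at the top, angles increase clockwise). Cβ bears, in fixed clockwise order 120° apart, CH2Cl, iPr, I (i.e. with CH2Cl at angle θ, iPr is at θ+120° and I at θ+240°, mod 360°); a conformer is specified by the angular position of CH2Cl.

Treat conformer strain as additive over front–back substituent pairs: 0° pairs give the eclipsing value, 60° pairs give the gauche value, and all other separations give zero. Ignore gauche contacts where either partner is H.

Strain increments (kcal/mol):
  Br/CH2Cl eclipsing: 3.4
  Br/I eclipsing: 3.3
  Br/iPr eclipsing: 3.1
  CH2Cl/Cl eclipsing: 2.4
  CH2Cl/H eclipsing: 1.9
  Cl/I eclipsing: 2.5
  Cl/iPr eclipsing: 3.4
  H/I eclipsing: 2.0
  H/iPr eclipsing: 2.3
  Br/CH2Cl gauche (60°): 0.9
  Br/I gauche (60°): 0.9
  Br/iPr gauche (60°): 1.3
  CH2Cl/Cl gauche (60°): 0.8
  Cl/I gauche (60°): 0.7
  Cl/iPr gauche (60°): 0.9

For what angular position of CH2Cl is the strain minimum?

CH2Cl at 0° (eclipsed): Cl(0°)/CH2Cl(0°) eclipsed 2.4; Br(120°)/iPr(120°) eclipsed 3.1; H(240°)/I(240°) eclipsed 2.0 → 7.5 kcal/mol.
CH2Cl at 60° (staggered): Cl(0°)/CH2Cl(60°) gauche 0.8; Cl(0°)/I(300°) gauche 0.7; Br(120°)/CH2Cl(60°) gauche 0.9; Br(120°)/iPr(180°) gauche 1.3 → 3.7 kcal/mol.
CH2Cl at 120° (eclipsed): Cl(0°)/I(0°) eclipsed 2.5; Br(120°)/CH2Cl(120°) eclipsed 3.4; H(240°)/iPr(240°) eclipsed 2.3 → 8.2 kcal/mol.
CH2Cl at 180° (staggered): Cl(0°)/iPr(300°) gauche 0.9; Cl(0°)/I(60°) gauche 0.7; Br(120°)/CH2Cl(180°) gauche 0.9; Br(120°)/I(60°) gauche 0.9 → 3.4 kcal/mol.
CH2Cl at 240° (eclipsed): Cl(0°)/iPr(0°) eclipsed 3.4; Br(120°)/I(120°) eclipsed 3.3; H(240°)/CH2Cl(240°) eclipsed 1.9 → 8.6 kcal/mol.
CH2Cl at 300° (staggered): Cl(0°)/CH2Cl(300°) gauche 0.8; Cl(0°)/iPr(60°) gauche 0.9; Br(120°)/iPr(60°) gauche 1.3; Br(120°)/I(180°) gauche 0.9 → 3.9 kcal/mol.
The minimum (3.4 kcal/mol) occurs with CH2Cl at 180°.

180°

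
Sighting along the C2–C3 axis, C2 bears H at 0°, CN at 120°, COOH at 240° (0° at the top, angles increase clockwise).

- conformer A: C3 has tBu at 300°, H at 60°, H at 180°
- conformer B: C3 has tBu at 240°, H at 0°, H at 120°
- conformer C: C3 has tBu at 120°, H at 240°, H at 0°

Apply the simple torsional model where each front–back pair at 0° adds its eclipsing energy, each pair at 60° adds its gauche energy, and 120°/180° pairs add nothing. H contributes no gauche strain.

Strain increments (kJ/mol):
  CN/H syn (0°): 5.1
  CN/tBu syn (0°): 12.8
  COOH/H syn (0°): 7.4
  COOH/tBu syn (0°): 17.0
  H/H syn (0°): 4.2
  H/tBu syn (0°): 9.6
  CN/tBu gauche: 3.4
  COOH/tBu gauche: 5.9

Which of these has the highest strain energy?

B

A (staggered): COOH(240°)/tBu(300°) gauche 5.9 → 5.9 kJ/mol.
B (eclipsed): H(0°)/H(0°) eclipsed 4.2; CN(120°)/H(120°) eclipsed 5.1; COOH(240°)/tBu(240°) eclipsed 17.0 → 26.3 kJ/mol.
C (eclipsed): H(0°)/H(0°) eclipsed 4.2; CN(120°)/tBu(120°) eclipsed 12.8; COOH(240°)/H(240°) eclipsed 7.4 → 24.4 kJ/mol.
B has the highest total (26.3 kJ/mol).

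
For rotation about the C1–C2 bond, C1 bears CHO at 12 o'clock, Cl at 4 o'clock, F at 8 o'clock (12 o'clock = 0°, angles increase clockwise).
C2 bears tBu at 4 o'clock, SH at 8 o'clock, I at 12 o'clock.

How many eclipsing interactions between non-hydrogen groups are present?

Non-H eclipsing pairs: CHO(0°)/I(0°); Cl(120°)/tBu(120°); F(240°)/SH(240°) — 3 interactions.

3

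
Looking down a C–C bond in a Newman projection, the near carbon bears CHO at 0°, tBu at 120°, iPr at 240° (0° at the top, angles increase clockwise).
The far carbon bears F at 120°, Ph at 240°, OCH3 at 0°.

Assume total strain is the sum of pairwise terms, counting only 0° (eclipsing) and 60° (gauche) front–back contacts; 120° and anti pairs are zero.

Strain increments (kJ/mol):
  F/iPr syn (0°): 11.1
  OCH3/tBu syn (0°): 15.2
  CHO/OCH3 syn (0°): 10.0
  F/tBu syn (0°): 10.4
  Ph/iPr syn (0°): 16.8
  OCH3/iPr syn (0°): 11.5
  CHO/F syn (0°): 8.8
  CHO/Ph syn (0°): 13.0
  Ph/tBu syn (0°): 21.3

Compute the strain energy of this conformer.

This conformer (eclipsed): CHO(0°)/OCH3(0°) eclipsed 10.0; tBu(120°)/F(120°) eclipsed 10.4; iPr(240°)/Ph(240°) eclipsed 16.8 → 37.2 kJ/mol.

37.2 kJ/mol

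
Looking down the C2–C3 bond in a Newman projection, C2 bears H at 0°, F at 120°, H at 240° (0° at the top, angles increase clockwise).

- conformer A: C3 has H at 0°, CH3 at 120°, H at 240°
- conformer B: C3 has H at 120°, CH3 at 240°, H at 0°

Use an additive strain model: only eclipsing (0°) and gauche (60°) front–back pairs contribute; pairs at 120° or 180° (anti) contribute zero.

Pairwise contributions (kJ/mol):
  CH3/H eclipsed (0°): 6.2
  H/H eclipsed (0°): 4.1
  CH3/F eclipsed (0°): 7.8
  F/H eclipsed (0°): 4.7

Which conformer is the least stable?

A (eclipsed): H(0°)/H(0°) eclipsed 4.1; F(120°)/CH3(120°) eclipsed 7.8; H(240°)/H(240°) eclipsed 4.1 → 16.0 kJ/mol.
B (eclipsed): H(0°)/H(0°) eclipsed 4.1; F(120°)/H(120°) eclipsed 4.7; H(240°)/CH3(240°) eclipsed 6.2 → 15.0 kJ/mol.
A has the highest total (16.0 kJ/mol).

A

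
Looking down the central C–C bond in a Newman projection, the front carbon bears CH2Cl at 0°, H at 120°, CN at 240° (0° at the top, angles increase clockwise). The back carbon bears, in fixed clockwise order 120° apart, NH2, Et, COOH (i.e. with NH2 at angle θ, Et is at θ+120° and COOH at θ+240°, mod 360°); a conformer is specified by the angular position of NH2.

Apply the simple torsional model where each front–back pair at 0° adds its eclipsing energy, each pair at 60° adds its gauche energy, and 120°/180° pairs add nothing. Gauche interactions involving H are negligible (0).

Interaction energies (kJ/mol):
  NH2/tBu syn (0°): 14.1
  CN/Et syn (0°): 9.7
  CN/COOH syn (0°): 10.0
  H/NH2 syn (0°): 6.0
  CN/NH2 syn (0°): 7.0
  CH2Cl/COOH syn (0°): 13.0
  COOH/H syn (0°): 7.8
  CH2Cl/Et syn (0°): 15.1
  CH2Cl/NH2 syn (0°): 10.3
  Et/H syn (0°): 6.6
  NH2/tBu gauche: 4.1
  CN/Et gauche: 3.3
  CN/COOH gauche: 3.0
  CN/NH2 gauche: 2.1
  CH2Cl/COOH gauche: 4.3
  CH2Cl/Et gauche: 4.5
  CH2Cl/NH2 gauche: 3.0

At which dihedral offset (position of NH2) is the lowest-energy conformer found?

NH2 at 0° (eclipsed): CH2Cl(0°)/NH2(0°) eclipsed 10.3; H(120°)/Et(120°) eclipsed 6.6; CN(240°)/COOH(240°) eclipsed 10.0 → 26.9 kJ/mol.
NH2 at 60° (staggered): CH2Cl(0°)/NH2(60°) gauche 3.0; CH2Cl(0°)/COOH(300°) gauche 4.3; CN(240°)/Et(180°) gauche 3.3; CN(240°)/COOH(300°) gauche 3.0 → 13.6 kJ/mol.
NH2 at 120° (eclipsed): CH2Cl(0°)/COOH(0°) eclipsed 13.0; H(120°)/NH2(120°) eclipsed 6.0; CN(240°)/Et(240°) eclipsed 9.7 → 28.7 kJ/mol.
NH2 at 180° (staggered): CH2Cl(0°)/Et(300°) gauche 4.5; CH2Cl(0°)/COOH(60°) gauche 4.3; CN(240°)/NH2(180°) gauche 2.1; CN(240°)/Et(300°) gauche 3.3 → 14.2 kJ/mol.
NH2 at 240° (eclipsed): CH2Cl(0°)/Et(0°) eclipsed 15.1; H(120°)/COOH(120°) eclipsed 7.8; CN(240°)/NH2(240°) eclipsed 7.0 → 29.9 kJ/mol.
NH2 at 300° (staggered): CH2Cl(0°)/NH2(300°) gauche 3.0; CH2Cl(0°)/Et(60°) gauche 4.5; CN(240°)/NH2(300°) gauche 2.1; CN(240°)/COOH(180°) gauche 3.0 → 12.6 kJ/mol.
The minimum (12.6 kJ/mol) occurs with NH2 at 300°.

300°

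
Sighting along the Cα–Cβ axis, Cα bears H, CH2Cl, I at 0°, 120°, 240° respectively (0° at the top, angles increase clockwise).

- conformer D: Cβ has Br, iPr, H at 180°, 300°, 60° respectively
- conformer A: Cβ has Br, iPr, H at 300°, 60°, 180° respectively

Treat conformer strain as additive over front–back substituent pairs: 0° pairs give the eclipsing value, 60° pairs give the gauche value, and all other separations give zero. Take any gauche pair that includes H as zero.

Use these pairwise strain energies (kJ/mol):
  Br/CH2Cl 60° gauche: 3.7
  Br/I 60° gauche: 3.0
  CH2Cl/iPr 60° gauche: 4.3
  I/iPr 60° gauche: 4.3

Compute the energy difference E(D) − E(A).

D (staggered): CH2Cl–Br gauche, I–Br gauche, I–iPr gauche; 3.7 + 3.0 + 4.3 = 11.0 kJ/mol.
A (staggered): CH2Cl–iPr gauche, I–Br gauche; 4.3 + 3.0 = 7.3 kJ/mol.
E(D) − E(A) = 11.0 − 7.3 = +3.7 kJ/mol.

+3.7 kJ/mol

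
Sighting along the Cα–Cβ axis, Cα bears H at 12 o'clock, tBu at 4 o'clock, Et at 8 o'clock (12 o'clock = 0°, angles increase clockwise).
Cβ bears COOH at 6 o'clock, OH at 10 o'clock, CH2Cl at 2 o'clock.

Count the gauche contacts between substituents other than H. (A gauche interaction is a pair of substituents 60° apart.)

Non-H gauche pairs: tBu(120°)/COOH(180°); tBu(120°)/CH2Cl(60°); Et(240°)/COOH(180°); Et(240°)/OH(300°) — 4 interactions.

4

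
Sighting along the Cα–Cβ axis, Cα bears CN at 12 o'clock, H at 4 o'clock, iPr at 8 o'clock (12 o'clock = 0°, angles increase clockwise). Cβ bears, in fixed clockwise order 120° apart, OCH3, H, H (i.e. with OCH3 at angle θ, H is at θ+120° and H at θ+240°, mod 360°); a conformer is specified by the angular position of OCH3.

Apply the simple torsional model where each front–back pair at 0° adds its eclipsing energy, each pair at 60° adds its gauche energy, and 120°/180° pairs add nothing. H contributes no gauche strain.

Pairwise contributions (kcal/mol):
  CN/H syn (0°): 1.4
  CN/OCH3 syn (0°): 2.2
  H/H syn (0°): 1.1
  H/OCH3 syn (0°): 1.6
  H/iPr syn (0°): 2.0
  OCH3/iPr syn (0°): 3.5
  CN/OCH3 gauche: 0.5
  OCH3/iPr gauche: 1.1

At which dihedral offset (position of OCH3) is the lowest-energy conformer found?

60°

OCH3 at 0° is eclipsed. CN at 0° is eclipsed with OCH3 at 0° (2.2); H at 120° is eclipsed with H at 120° (1.1); iPr at 240° is eclipsed with H at 240° (2.0). Total 5.3 kcal/mol.
OCH3 at 60° is staggered. CN at 0° is gauche with OCH3 at 60° (0.5). Total 0.5 kcal/mol.
OCH3 at 120° is eclipsed. CN at 0° is eclipsed with H at 0° (1.4); H at 120° is eclipsed with OCH3 at 120° (1.6); iPr at 240° is eclipsed with H at 240° (2.0). Total 5.0 kcal/mol.
OCH3 at 180° is staggered. iPr at 240° is gauche with OCH3 at 180° (1.1). Total 1.1 kcal/mol.
OCH3 at 240° is eclipsed. CN at 0° is eclipsed with H at 0° (1.4); H at 120° is eclipsed with H at 120° (1.1); iPr at 240° is eclipsed with OCH3 at 240° (3.5). Total 6.0 kcal/mol.
OCH3 at 300° is staggered. CN at 0° is gauche with OCH3 at 300° (0.5); iPr at 240° is gauche with OCH3 at 300° (1.1). Total 1.6 kcal/mol.
The minimum (0.5 kcal/mol) occurs with OCH3 at 60°.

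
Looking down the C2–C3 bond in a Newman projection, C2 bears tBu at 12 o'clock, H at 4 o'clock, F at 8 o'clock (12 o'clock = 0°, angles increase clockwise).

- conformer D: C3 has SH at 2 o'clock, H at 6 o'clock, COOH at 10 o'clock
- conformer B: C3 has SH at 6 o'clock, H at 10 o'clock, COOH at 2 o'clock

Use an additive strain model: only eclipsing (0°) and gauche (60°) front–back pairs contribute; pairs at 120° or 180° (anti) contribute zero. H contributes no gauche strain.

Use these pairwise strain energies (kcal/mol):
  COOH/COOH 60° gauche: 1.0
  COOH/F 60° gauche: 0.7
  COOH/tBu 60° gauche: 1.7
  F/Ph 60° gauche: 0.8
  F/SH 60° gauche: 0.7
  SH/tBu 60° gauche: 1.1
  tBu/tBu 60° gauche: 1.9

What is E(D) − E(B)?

D (staggered): tBu–SH gauche, tBu–COOH gauche, F–COOH gauche; 1.1 + 1.7 + 0.7 = 3.5 kcal/mol.
B (staggered): tBu–COOH gauche, F–SH gauche; 1.7 + 0.7 = 2.4 kcal/mol.
E(D) − E(B) = 3.5 − 2.4 = +1.1 kcal/mol.

+1.1 kcal/mol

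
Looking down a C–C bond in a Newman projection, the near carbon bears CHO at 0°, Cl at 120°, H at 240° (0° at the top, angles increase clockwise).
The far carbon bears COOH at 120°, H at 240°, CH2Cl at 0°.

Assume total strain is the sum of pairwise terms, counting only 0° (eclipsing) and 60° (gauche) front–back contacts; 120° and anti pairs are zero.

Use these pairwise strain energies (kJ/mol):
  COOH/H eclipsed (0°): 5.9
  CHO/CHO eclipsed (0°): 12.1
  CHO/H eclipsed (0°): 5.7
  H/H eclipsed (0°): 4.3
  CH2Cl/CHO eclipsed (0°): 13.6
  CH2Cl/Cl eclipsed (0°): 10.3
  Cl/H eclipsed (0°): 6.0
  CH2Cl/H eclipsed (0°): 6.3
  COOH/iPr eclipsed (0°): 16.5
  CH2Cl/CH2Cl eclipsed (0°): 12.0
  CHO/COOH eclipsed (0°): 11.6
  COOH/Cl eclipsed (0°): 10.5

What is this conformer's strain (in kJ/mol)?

28.4 kJ/mol

This conformer (eclipsed): CHO(0°)/CH2Cl(0°) eclipsed 13.6; Cl(120°)/COOH(120°) eclipsed 10.5; H(240°)/H(240°) eclipsed 4.3 → 28.4 kJ/mol.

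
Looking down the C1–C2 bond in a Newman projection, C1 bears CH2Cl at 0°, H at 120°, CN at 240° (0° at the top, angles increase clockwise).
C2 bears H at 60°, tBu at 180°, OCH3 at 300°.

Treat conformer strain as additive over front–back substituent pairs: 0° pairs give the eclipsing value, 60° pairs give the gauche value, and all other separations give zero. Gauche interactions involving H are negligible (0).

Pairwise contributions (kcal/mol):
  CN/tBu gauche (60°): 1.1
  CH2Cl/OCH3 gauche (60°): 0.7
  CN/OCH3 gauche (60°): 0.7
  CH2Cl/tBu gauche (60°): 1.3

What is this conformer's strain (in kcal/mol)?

2.5 kcal/mol

This conformer (staggered): CH2Cl(0°)/OCH3(300°) gauche 0.7; CN(240°)/tBu(180°) gauche 1.1; CN(240°)/OCH3(300°) gauche 0.7 → 2.5 kcal/mol.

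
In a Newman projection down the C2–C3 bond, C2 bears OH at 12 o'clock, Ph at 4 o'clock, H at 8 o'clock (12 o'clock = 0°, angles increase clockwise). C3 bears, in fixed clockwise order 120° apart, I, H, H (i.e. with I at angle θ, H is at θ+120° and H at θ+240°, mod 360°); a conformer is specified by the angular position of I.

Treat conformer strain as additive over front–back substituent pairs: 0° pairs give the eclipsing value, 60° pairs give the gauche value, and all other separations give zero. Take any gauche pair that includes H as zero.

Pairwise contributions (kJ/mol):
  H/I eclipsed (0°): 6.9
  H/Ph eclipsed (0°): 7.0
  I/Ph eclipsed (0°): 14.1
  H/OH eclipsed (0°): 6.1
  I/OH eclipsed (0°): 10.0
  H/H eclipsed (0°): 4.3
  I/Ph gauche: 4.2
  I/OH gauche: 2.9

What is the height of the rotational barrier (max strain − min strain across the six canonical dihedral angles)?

21.6 kJ/mol

I at 0° (eclipsed): OH–I eclipsed, Ph–H eclipsed, H–H eclipsed; 10.0 + 7.0 + 4.3 = 21.3 kJ/mol.
I at 60° (staggered): OH–I gauche, Ph–I gauche; 2.9 + 4.2 = 7.1 kJ/mol.
I at 120° (eclipsed): OH–H eclipsed, Ph–I eclipsed, H–H eclipsed; 6.1 + 14.1 + 4.3 = 24.5 kJ/mol.
I at 180° (staggered): Ph–I gauche; 4.2 = 4.2 kJ/mol.
I at 240° (eclipsed): OH–H eclipsed, Ph–H eclipsed, H–I eclipsed; 6.1 + 7.0 + 6.9 = 20.0 kJ/mol.
I at 300° (staggered): OH–I gauche; 2.9 = 2.9 kJ/mol.
Max at 120° (24.5 kJ/mol), min at 300° (2.9 kJ/mol); barrier = 21.6 kJ/mol.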